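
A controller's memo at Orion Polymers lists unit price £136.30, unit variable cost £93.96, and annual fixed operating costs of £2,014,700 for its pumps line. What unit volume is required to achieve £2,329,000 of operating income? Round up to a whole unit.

102,591 pumps

Each unit contributes £136.30 − £93.96 = £42.34.
Required volume = (fixed costs + target profit) ÷ CM = (£2,014,700 + £2,329,000) ÷ £42.34 = 102,590.93, so 102,591 pumps.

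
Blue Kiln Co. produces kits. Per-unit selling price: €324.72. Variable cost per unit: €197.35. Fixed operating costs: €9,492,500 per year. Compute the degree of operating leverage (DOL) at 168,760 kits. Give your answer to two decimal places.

At 168,760 units, contribution = 168,760 × €127.37 = €21,494,961.20.
Operating income = contribution − fixed costs = €21,494,961.20 − €9,492,500 = €12,002,461.20.
DOL = contribution ÷ EBIT = €21,494,961.20 ÷ €12,002,461.20 = 1.7909.

1.79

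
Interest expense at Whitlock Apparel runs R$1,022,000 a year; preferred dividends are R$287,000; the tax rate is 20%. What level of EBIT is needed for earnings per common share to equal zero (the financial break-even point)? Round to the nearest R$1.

R$1,380,750

Preferred dividends are paid after tax, so their pre-tax equivalent is R$287,000 ÷ (1 − 0.20) = R$358,750.00.
Financial break-even EBIT = interest + D_p ÷ (1 − t) = R$1,022,000 + R$358,750.00 = R$1,380,750.00.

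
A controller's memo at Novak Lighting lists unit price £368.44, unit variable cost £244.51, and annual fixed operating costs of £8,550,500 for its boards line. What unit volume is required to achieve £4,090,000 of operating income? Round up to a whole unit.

101,998 boards

Contribution margin per unit = £368.44 − £244.51 = £123.93.
Required volume = (fixed costs + target profit) ÷ CM = (£8,550,500 + £4,090,000) ÷ £123.93 = 101,997.10, so 101,998 boards.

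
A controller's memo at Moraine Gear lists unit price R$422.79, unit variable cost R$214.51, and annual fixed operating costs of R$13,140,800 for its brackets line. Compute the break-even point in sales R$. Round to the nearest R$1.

R$26,674,663

CM per unit = R$422.79 − R$214.51 = R$208.28; CM ratio = R$208.28 / R$422.79 = 0.4926.
Break-even sales = FC ÷ CM ratio = R$13,140,800 × R$422.79 / R$208.28 = R$26,674,663.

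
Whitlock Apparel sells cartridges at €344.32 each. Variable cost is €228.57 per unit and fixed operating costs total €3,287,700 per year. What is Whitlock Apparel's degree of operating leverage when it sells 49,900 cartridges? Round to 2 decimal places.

2.32

Contribution at this volume is 49,900 × €115.75 = €5,775,925.00.
EBIT = €5,775,925.00 − €3,287,700 = €2,488,225.00.
Degree of operating leverage = €5,775,925.00 / €2,488,225.00 = 2.3213.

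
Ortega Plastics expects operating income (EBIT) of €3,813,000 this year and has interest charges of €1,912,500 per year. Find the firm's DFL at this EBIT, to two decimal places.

Annual interest charges come to €1,912,500.00.
DFL = EBIT ÷ (EBIT − I) = €3,813,000 ÷ (€3,813,000 − €1,912,500.00) = €3,813,000 ÷ €1,900,500.00 = 2.0063.

2.01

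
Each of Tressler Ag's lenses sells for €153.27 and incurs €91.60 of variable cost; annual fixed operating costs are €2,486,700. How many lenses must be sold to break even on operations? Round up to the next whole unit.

40,323 lenses

Each unit contributes €153.27 − €91.60 = €61.67.
Break-even volume = fixed costs ÷ CM per unit = €2,486,700 ÷ €61.67 = 40,322.69, so 40,323 lenses.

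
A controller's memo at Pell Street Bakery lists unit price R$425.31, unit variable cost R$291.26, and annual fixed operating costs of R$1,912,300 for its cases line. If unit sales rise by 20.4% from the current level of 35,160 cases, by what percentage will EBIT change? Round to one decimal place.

Total contribution margin = 35,160 × R$134.05 = R$4,713,198.00.
Subtracting fixed costs: EBIT = R$4,713,198.00 − R$1,912,300 = R$2,800,898.00.
Degree of operating leverage = R$4,713,198.00 / R$2,800,898.00 = 1.6827.
So EBIT moves 1.6827 × (+20.4%) = +34.3%.

+34.3%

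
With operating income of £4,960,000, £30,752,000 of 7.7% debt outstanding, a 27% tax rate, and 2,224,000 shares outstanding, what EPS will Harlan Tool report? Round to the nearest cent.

£0.85

Interest = £2,367,904.00, so EBT = £4,960,000 − £2,367,904.00 = £2,592,096.00.
After tax at 27%: net income = £2,592,096.00 × 0.73 = £1,892,230.08.
Per share: £1,892,230.08 / 2,224,000 shares = £0.85.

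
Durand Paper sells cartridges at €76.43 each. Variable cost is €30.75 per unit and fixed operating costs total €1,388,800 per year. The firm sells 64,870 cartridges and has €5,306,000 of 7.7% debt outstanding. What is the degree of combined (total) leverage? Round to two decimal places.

2.54

Contribution at this volume is 64,870 × €45.68 = €2,963,261.60.
Operating income = contribution − fixed costs = €2,963,261.60 − €1,388,800 = €1,574,461.60. Interest = €408,562.00, so EBIT − I = €1,165,899.60.
DCL = contribution ÷ (EBIT − I) = €2,963,261.60 ÷ €1,165,899.60 = 2.5416.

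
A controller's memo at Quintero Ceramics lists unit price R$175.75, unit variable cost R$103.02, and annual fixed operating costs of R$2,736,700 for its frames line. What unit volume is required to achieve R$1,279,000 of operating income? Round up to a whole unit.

55,214 frames

Unit CM = price − variable cost = R$175.75 − R$103.02 = R$72.73.
Units = (FC + target) / CM = (R$2,736,700 + R$1,279,000) / R$72.73 = 55,213.80, so 55,214 frames.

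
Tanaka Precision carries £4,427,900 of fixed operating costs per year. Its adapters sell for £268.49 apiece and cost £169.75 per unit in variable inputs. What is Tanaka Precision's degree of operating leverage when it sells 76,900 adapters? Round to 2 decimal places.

2.40

At 76,900 units, contribution = 76,900 × £98.74 = £7,593,106.00.
Subtracting fixed costs: EBIT = £7,593,106.00 − £4,427,900 = £3,165,206.00.
DOL = contribution ÷ EBIT = £7,593,106.00 ÷ £3,165,206.00 = 2.3989.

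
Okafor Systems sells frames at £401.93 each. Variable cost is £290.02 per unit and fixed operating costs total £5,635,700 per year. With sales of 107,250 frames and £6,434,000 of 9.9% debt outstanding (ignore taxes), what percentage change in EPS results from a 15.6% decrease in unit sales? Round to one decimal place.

-32.7%

Contribution at this volume is 107,250 × £111.91 = £12,002,347.50.
Subtracting fixed costs: EBIT = £12,002,347.50 − £5,635,700 = £6,366,647.50.
After interest of £636,966.00, pre-tax earnings = £5,729,681.50.
DCL = total CM / (EBIT − I) = £12,002,347.50 / £5,729,681.50 = 2.0948.
EPS therefore changes by 2.0948 × (-15.6%) = -32.7%.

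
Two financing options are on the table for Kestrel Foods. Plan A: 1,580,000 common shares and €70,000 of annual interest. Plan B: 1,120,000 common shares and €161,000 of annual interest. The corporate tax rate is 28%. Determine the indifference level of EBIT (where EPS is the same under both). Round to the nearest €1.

€382,565

At indifference, (EBIT − 70,000)(1 − t)/1,580,000 = (EBIT − 161,000)(1 − t)/1,120,000.
Cancelling (1 − t) and cross-multiplying: 1,120,000·(EBIT − 70,000) = 1,580,000·(EBIT − 161,000).
EBIT × (1,580,000 − 1,120,000) = 161,000 × 1,580,000 − 70,000 × 1,120,000 = 175,980,000,000, so EBIT = 175,980,000,000 ÷ 460,000 = 382,565.22.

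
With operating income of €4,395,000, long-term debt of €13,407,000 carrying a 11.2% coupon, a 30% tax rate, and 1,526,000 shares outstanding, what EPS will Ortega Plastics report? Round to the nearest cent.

€1.33

Interest = €1,501,584.00, so EBT = €4,395,000 − €1,501,584.00 = €2,893,416.00.
After tax at 30%: net income = €2,893,416.00 × 0.70 = €2,025,391.20.
Per share: €2,025,391.20 / 1,526,000 shares = €1.33.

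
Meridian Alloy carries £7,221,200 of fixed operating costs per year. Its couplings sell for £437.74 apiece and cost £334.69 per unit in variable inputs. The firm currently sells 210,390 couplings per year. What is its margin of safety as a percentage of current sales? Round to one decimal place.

66.7%

Each unit contributes £437.74 − £334.69 = £103.05. Break-even units = £7,221,200 ÷ £103.05 = 70,074.72; break-even revenue = 70,074.72 × £437.74 = £30,674,508.37.
Actual sales revenue = 210,390 × £437.74 = £92,096,118.60.
Margin of safety = (£92,096,118.60 − £30,674,508.37) ÷ £92,096,118.60 = 66.7%.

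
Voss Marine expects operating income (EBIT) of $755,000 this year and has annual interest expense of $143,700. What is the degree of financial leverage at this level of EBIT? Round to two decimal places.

Annual interest charges come to $143,700.00.
DFL = EBIT ÷ (EBIT − I) = $755,000 ÷ ($755,000 − $143,700.00) = $755,000 ÷ $611,300.00 = 1.2351.

1.24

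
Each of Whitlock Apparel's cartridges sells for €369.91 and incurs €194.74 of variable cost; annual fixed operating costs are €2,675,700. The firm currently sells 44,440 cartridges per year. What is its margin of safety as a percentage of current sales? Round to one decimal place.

65.6%

Unit CM = price − variable cost = €369.91 − €194.74 = €175.17. Break-even units = €2,675,700 ÷ €175.17 = 15,274.88; break-even revenue = 15,274.88 × €369.91 = €5,650,329.32.
Actual sales revenue = 44,440 × €369.91 = €16,438,800.40.
Margin of safety = (€16,438,800.40 − €5,650,329.32) ÷ €16,438,800.40 = 65.6%.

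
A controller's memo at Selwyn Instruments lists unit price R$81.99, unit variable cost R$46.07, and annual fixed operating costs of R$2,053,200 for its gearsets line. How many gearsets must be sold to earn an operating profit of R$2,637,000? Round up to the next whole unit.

130,574 gearsets

Each unit contributes R$81.99 − R$46.07 = R$35.92.
Units = (FC + target) / CM = (R$2,053,200 + R$2,637,000) / R$35.92 = 130,573.50, so 130,574 gearsets.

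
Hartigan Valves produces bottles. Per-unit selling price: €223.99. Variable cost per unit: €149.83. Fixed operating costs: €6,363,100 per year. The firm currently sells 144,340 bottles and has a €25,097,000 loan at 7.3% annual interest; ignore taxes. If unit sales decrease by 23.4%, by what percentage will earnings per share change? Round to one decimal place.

Contribution at this volume is 144,340 × €74.16 = €10,704,254.40.
EBIT = €10,704,254.40 − €6,363,100 = €4,341,154.40.
Interest = €1,832,081.00, so EBIT − I = €2,509,073.40.
DCL = total CM / (EBIT − I) = €10,704,254.40 / €2,509,073.40 = 4.2662.
EPS therefore changes by 4.2662 × (-23.4%) = -99.8%.

-99.8%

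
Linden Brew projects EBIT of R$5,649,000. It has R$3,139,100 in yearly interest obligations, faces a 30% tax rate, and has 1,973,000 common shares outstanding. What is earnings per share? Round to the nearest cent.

R$0.89

Pre-tax income = R$5,649,000 − R$3,139,100.00 = R$2,509,900.00.
After tax at 30%: net income = R$2,509,900.00 × 0.70 = R$1,756,930.00.
EPS = R$1,756,930.00 ÷ 1,973,000 = R$0.89.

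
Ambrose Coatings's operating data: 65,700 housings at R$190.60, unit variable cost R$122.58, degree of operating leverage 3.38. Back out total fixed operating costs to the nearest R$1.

Contribution at this volume is 65,700 × R$68.02 = R$4,468,914.00.
Since DOL = CM ÷ EBIT, EBIT = R$4,468,914.00 ÷ 3.38 = R$1,322,163.91.
And FC = contribution − EBIT = R$4,468,914.00 − R$1,322,163.91 = R$3,146,750.

R$3,146,750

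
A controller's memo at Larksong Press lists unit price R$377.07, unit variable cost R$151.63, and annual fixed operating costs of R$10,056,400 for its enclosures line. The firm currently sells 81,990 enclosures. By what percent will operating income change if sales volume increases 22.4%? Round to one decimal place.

Total contribution margin = 81,990 × R$225.44 = R$18,483,825.60.
EBIT = R$18,483,825.60 − R$10,056,400 = R$8,427,425.60.
DOL = contribution ÷ EBIT = R$18,483,825.60 ÷ R$8,427,425.60 = 2.1933.
Operating income changes by 2.1933 × +22.4% = +49.1%.

+49.1%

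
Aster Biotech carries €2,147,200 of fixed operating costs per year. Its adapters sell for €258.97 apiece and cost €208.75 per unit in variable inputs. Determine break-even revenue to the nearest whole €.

€11,072,489

CM per unit = €258.97 − €208.75 = €50.22; CM ratio = €50.22 / €258.97 = 0.1939.
Break-even revenue = fixed costs × price ÷ CM = €2,147,200 × €258.97 ÷ €50.22 = €11,072,489.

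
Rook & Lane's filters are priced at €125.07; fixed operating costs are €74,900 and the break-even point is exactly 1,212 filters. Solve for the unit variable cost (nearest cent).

At break-even, FC = Q × (P − VC), so P − VC = €74,900 ÷ 1,212 = €61.7987.
Hence VC = price − CM = €125.07 − €61.7987 = €63.27.

€63.27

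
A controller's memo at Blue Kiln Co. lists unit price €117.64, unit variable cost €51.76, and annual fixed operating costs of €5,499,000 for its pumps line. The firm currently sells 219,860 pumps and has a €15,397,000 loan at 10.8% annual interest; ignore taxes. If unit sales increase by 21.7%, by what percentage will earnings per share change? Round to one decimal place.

+42.9%

Contribution at this volume is 219,860 × €65.88 = €14,484,376.80.
Subtracting fixed costs: EBIT = €14,484,376.80 − €5,499,000 = €8,985,376.80.
After interest of €1,662,876.00, pre-tax earnings = €7,322,500.80.
DCL = total CM / (EBIT − I) = €14,484,376.80 / €7,322,500.80 = 1.9781.
EPS therefore changes by 1.9781 × (+21.7%) = +42.9%.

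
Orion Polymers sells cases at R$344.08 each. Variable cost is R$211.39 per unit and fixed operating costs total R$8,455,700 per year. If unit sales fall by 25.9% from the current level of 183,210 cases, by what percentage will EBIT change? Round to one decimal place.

-39.7%

Contribution at this volume is 183,210 × R$132.69 = R$24,310,134.90.
Operating income = contribution − fixed costs = R$24,310,134.90 − R$8,455,700 = R$15,854,434.90.
Degree of operating leverage = R$24,310,134.90 / R$15,854,434.90 = 1.5333.
%ΔEBIT = DOL × %ΔSales = 1.5333 × -25.9% = -39.7%.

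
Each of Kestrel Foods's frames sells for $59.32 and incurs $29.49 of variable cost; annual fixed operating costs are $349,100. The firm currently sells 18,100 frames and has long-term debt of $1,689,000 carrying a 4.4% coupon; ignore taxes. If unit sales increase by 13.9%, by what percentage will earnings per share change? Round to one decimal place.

Contribution at this volume is 18,100 × $29.83 = $539,923.00.
Operating income = contribution − fixed costs = $539,923.00 − $349,100 = $190,823.00.
Interest = $74,316.00, so EBIT − I = $116,507.00.
DCL = total CM / (EBIT − I) = $539,923.00 / $116,507.00 = 4.6343.
%ΔEPS = DCL × %ΔSales = 4.6343 × +13.9% = +64.4%.

+64.4%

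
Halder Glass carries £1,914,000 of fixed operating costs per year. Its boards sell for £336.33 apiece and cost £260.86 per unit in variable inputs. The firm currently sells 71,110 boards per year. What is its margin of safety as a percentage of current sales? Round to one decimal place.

64.3%

Unit CM = price − variable cost = £336.33 − £260.86 = £75.47. Break-even units = £1,914,000 ÷ £75.47 = 25,361.07; break-even revenue = 25,361.07 × £336.33 = £8,529,688.88.
Current sales = 71,110 × £336.33 = £23,916,426.30.
Margin of safety = (£23,916,426.30 − £8,529,688.88) ÷ £23,916,426.30 = 64.3%.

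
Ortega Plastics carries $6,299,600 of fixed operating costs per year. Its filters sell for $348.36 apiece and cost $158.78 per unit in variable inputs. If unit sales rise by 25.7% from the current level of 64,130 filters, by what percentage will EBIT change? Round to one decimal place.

+53.3%

Total contribution margin = 64,130 × $189.58 = $12,157,765.40.
Operating income = contribution − fixed costs = $12,157,765.40 − $6,299,600 = $5,858,165.40.
DOL = contribution ÷ EBIT = $12,157,765.40 ÷ $5,858,165.40 = 2.0754.
Operating income changes by 2.0754 × +25.7% = +53.3%.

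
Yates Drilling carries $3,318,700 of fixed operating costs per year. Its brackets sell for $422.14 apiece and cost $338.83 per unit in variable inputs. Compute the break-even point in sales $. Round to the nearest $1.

Contribution margin per unit = $422.14 − $338.83 = $83.31, a CM ratio of $83.31 ÷ $422.14 = 0.1974.
Break-even sales = FC ÷ CM ratio = $3,318,700 × $422.14 / $83.31 = $16,816,181.

$16,816,181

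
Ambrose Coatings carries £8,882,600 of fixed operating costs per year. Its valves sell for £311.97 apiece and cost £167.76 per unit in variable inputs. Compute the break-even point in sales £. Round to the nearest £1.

£19,215,760

Contribution margin per unit = £311.97 − £167.76 = £144.21, a CM ratio of £144.21 ÷ £311.97 = 0.4623.
Break-even sales = FC ÷ CM ratio = £8,882,600 × £311.97 / £144.21 = £19,215,760.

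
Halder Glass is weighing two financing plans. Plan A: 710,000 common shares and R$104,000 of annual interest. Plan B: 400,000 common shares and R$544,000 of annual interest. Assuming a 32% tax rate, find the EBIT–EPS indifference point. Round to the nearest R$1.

Set EPS_A = EPS_B: (EBIT − R$104,000)(1 − 0.32) ÷ 710,000 = (EBIT − R$544,000)(1 − 0.32) ÷ 400,000.
Cancelling (1 − t) and cross-multiplying: 400,000·(EBIT − 104,000) = 710,000·(EBIT − 544,000).
Solving, EBIT = (544,000·710,000 − 104,000·400,000) / (710,000 − 400,000) = 344,640,000,000 / 310,000 = 1,111,741.94.

R$1,111,742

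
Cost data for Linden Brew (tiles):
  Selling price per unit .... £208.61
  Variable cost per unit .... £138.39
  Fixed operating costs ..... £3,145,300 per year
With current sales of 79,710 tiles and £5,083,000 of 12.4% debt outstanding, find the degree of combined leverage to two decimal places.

3.07

Contribution at this volume is 79,710 × £70.22 = £5,597,236.20.
EBIT = £5,597,236.20 − £3,145,300 = £2,451,936.20. Interest = £630,292.00.
DOL = £5,597,236.20 ÷ £2,451,936.20 = 2.2828; DFL = £2,451,936.20 ÷ £1,821,644.20 = 1.3460.
DCL = DOL × DFL = 2.2828 × 1.3460 = 3.0726.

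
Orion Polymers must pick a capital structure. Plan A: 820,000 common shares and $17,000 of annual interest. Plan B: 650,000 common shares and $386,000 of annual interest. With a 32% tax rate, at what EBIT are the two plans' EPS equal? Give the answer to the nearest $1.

$1,796,882

At indifference, (EBIT − 17,000)(1 − t)/820,000 = (EBIT − 386,000)(1 − t)/650,000.
The (1 − t) factor cancels: (EBIT − 17,000) × 650,000 = (EBIT − 386,000) × 820,000.
Solving, EBIT = (386,000·820,000 − 17,000·650,000) / (820,000 − 650,000) = 305,470,000,000 / 170,000 = 1,796,882.35.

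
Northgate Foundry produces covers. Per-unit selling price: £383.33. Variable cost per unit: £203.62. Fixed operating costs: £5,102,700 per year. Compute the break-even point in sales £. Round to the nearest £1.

£10,884,302

Contribution margin per unit = £383.33 − £203.62 = £179.71, a CM ratio of £179.71 ÷ £383.33 = 0.4688.
Break-even sales = FC ÷ CM ratio = £5,102,700 × £383.33 / £179.71 = £10,884,302.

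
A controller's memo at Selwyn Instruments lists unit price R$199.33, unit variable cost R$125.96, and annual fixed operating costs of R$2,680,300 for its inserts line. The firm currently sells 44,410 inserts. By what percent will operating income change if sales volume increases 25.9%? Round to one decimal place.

+146.0%

Total contribution margin = 44,410 × R$73.37 = R$3,258,361.70.
Operating income = contribution − fixed costs = R$3,258,361.70 − R$2,680,300 = R$578,061.70.
Degree of operating leverage = R$3,258,361.70 / R$578,061.70 = 5.6367.
%ΔEBIT = DOL × %ΔSales = 5.6367 × +25.9% = +146.0%.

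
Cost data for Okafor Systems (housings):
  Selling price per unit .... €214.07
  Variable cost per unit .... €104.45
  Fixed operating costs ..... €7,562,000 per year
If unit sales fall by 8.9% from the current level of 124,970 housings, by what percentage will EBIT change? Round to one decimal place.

Total contribution margin = 124,970 × €109.62 = €13,699,211.40.
Subtracting fixed costs: EBIT = €13,699,211.40 − €7,562,000 = €6,137,211.40.
DOL = contribution ÷ EBIT = €13,699,211.40 ÷ €6,137,211.40 = 2.2322.
%ΔEBIT = DOL × %ΔSales = 2.2322 × -8.9% = -19.9%.

-19.9%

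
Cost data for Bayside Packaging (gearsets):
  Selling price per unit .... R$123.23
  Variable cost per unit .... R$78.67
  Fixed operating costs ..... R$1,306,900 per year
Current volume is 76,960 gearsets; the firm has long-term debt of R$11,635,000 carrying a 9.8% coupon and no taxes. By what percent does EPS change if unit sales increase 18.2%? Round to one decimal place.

Contribution at this volume is 76,960 × R$44.56 = R$3,429,337.60.
EBIT = R$3,429,337.60 − R$1,306,900 = R$2,122,437.60.
After interest of R$1,140,230.00, pre-tax earnings = R$982,207.60.
Degree of combined leverage = contribution ÷ (EBIT − I) = R$3,429,337.60 ÷ R$982,207.60 = 3.4915.
EPS therefore changes by 3.4915 × (+18.2%) = +63.5%.

+63.5%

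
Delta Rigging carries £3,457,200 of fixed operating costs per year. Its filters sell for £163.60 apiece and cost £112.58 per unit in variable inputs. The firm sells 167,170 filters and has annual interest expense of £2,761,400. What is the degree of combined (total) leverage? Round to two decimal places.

3.69

At 167,170 units, contribution = 167,170 × £51.02 = £8,529,013.40.
Operating income = contribution − fixed costs = £8,529,013.40 − £3,457,200 = £5,071,813.40. Interest = £2,761,400.00.
DOL = £8,529,013.40 ÷ £5,071,813.40 = 1.6816; DFL = £5,071,813.40 ÷ £2,310,413.40 = 2.1952.
DCL = DOL × DFL = 1.6816 × 2.1952 = 3.6914.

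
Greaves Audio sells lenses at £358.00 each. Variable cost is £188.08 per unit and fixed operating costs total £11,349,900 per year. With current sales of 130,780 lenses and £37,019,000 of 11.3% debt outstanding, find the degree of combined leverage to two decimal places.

3.32

Total contribution margin = 130,780 × £169.92 = £22,222,137.60.
Operating income = contribution − fixed costs = £22,222,137.60 − £11,349,900 = £10,872,237.60. Interest = £4,183,147.00, so EBIT − I = £6,689,090.60.
Degree of total leverage = total CM / (EBIT − interest) = £22,222,137.60 / £6,689,090.60 = 3.3221.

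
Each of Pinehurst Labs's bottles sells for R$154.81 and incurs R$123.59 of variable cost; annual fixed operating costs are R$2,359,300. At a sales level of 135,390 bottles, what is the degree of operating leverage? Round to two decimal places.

2.26

At 135,390 units, contribution = 135,390 × R$31.22 = R$4,226,875.80.
EBIT = R$4,226,875.80 − R$2,359,300 = R$1,867,575.80.
DOL = contribution ÷ EBIT = R$4,226,875.80 ÷ R$1,867,575.80 = 2.2633.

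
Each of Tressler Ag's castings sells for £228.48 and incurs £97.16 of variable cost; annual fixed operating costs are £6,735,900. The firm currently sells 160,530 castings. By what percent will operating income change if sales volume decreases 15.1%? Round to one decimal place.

At 160,530 units, contribution = 160,530 × £131.32 = £21,080,799.60.
Operating income = contribution − fixed costs = £21,080,799.60 − £6,735,900 = £14,344,899.60.
So DOL = total CM / EBIT = £21,080,799.60 / £14,344,899.60 = 1.4696.
Operating income changes by 1.4696 × -15.1% = -22.2%.

-22.2%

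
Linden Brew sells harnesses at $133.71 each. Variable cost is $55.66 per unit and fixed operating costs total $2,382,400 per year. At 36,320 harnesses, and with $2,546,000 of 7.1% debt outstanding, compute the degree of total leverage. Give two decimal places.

10.44

Contribution at this volume is 36,320 × $78.05 = $2,834,776.00.
Operating income = contribution − fixed costs = $2,834,776.00 − $2,382,400 = $452,376.00. Interest = $180,766.00, so EBIT − I = $271,610.00.
Degree of total leverage = total CM / (EBIT − interest) = $2,834,776.00 / $271,610.00 = 10.4369.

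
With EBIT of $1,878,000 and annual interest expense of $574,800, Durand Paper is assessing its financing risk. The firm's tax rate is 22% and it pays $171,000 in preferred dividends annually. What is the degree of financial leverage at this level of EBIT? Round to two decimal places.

1.73

Interest = $574,800.00.
Pre-tax preferred-dividend burden = $171,000 ÷ (1 − 0.22) = $219,230.77.
DFL = EBIT ÷ [EBIT − I − D_p/(1−t)] = $1,878,000 ÷ [$1,878,000 − $574,800.00 − $219,230.77] = $1,878,000 ÷ $1,083,969.23 = 1.7325.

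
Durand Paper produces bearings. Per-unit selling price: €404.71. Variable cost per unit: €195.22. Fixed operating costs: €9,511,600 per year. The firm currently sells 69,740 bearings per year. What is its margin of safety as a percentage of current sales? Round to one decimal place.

Unit CM = price − variable cost = €404.71 − €195.22 = €209.49. Break-even units = €9,511,600 ÷ €209.49 = 45,403.60; break-even revenue = 45,403.60 × €404.71 = €18,375,290.64.
Actual sales revenue = 69,740 × €404.71 = €28,224,475.40.
Margin of safety = (€28,224,475.40 − €18,375,290.64) ÷ €28,224,475.40 = 34.9%.

34.9%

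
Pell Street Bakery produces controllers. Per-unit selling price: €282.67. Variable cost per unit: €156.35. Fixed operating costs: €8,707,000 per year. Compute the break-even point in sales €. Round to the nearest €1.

€19,483,911

CM per unit = €282.67 − €156.35 = €126.32; CM ratio = €126.32 / €282.67 = 0.4469.
Break-even revenue = fixed costs × price ÷ CM = €8,707,000 × €282.67 ÷ €126.32 = €19,483,911.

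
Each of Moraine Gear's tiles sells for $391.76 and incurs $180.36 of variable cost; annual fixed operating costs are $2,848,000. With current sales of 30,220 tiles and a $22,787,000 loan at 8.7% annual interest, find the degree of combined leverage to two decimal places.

4.10

Total contribution margin = 30,220 × $211.40 = $6,388,508.00.
Operating income = contribution − fixed costs = $6,388,508.00 − $2,848,000 = $3,540,508.00. Interest = $1,982,469.00.
DOL = $6,388,508.00 ÷ $3,540,508.00 = 1.8044; DFL = $3,540,508.00 ÷ $1,558,039.00 = 2.2724.
DCL = DOL × DFL = 1.8044 × 2.2724 = 4.1003.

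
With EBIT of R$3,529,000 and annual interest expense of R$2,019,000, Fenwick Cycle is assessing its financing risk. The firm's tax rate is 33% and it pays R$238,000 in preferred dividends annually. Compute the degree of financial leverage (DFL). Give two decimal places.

Interest = R$2,019,000.00.
Preferred dividends grossed up pre-tax: R$238,000 / (1 − 0.33) = R$355,223.88.
DFL = EBIT ÷ [EBIT − I − D_p/(1−t)] = R$3,529,000 ÷ [R$3,529,000 − R$2,019,000.00 − R$355,223.88] = R$3,529,000 ÷ R$1,154,776.12 = 3.0560.

3.06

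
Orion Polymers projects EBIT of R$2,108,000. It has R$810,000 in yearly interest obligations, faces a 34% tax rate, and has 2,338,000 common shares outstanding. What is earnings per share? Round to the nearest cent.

R$0.37

Pre-tax income = R$2,108,000 − R$810,000.00 = R$1,298,000.00.
After tax at 34%: net income = R$1,298,000.00 × 0.66 = R$856,680.00.
Per share: R$856,680.00 / 2,338,000 shares = R$0.37.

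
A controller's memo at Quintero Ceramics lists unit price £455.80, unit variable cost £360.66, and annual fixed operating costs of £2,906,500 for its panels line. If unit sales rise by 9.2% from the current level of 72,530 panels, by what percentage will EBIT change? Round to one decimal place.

+15.9%

Total contribution margin = 72,530 × £95.14 = £6,900,504.20.
Subtracting fixed costs: EBIT = £6,900,504.20 − £2,906,500 = £3,994,004.20.
Degree of operating leverage = £6,900,504.20 / £3,994,004.20 = 1.7277.
%ΔEBIT = DOL × %ΔSales = 1.7277 × +9.2% = +15.9%.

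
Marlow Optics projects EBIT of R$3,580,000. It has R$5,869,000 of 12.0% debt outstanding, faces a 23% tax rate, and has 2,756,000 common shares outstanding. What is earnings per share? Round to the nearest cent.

Interest = R$704,280.00, so EBT = R$3,580,000 − R$704,280.00 = R$2,875,720.00.
After tax at 23%: net income = R$2,875,720.00 × 0.77 = R$2,214,304.40.
Per share: R$2,214,304.40 / 2,756,000 shares = R$0.80.

R$0.80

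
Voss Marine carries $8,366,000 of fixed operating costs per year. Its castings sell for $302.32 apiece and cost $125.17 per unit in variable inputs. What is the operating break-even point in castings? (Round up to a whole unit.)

Each unit contributes $302.32 − $125.17 = $177.15.
Units to break even: $8,366,000 ÷ $177.15 = 47,225.52, rounded up to 47,226.

47,226 castings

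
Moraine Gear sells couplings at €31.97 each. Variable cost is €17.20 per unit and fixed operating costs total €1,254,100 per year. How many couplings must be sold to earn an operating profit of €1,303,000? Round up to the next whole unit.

173,128 couplings

Each unit contributes €31.97 − €17.20 = €14.77.
Need Q such that Q × €14.77 − €1,254,100 = €1,303,000, i.e. Q = €2,557,100 / €14.77 = 173,127.96 → 173,128.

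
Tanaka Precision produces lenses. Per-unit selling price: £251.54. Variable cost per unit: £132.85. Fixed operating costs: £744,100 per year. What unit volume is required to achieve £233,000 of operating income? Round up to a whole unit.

Unit CM = price − variable cost = £251.54 − £132.85 = £118.69.
Required volume = (fixed costs + target profit) ÷ CM = (£744,100 + £233,000) ÷ £118.69 = 8,232.37, so 8,233 lenses.

8,233 lenses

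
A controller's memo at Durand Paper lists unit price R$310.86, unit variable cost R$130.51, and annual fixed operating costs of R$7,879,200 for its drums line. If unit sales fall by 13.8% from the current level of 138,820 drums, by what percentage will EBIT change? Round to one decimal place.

-20.1%

Total contribution margin = 138,820 × R$180.35 = R$25,036,187.00.
Operating income = contribution − fixed costs = R$25,036,187.00 − R$7,879,200 = R$17,156,987.00.
DOL = contribution ÷ EBIT = R$25,036,187.00 ÷ R$17,156,987.00 = 1.4592.
Operating income changes by 1.4592 × -13.8% = -20.1%.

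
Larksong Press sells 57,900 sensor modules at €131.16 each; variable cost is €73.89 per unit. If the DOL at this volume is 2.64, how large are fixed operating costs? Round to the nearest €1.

€2,059,898

Total contribution margin = 57,900 × €57.27 = €3,315,933.00.
DOL = contribution / EBIT, so EBIT = €3,315,933.00 / 2.64 = €1,256,035.23.
And FC = contribution − EBIT = €3,315,933.00 − €1,256,035.23 = €2,059,898.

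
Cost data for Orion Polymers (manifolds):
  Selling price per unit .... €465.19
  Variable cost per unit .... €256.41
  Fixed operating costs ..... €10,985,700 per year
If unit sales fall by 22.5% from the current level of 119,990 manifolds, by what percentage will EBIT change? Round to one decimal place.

-40.1%

Contribution at this volume is 119,990 × €208.78 = €25,051,512.20.
Subtracting fixed costs: EBIT = €25,051,512.20 − €10,985,700 = €14,065,812.20.
DOL = contribution ÷ EBIT = €25,051,512.20 ÷ €14,065,812.20 = 1.7810.
%ΔEBIT = DOL × %ΔSales = 1.7810 × -22.5% = -40.1%.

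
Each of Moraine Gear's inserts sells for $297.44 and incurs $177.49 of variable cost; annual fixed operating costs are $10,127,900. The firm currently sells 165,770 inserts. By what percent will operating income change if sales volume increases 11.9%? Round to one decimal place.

+24.3%

Contribution at this volume is 165,770 × $119.95 = $19,884,111.50.
EBIT = $19,884,111.50 − $10,127,900 = $9,756,211.50.
Degree of operating leverage = $19,884,111.50 / $9,756,211.50 = 2.0381.
Operating income changes by 2.0381 × +11.9% = +24.3%.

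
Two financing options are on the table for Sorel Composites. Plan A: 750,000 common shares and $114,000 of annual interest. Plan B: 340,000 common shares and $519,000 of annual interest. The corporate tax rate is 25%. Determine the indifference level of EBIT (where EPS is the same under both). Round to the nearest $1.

$854,854

At indifference, (EBIT − 114,000)(1 − t)/750,000 = (EBIT − 519,000)(1 − t)/340,000.
The (1 − t) factor cancels: (EBIT − 114,000) × 340,000 = (EBIT − 519,000) × 750,000.
EBIT × (750,000 − 340,000) = 519,000 × 750,000 − 114,000 × 340,000 = 350,490,000,000, so EBIT = 350,490,000,000 ÷ 410,000 = 854,853.66.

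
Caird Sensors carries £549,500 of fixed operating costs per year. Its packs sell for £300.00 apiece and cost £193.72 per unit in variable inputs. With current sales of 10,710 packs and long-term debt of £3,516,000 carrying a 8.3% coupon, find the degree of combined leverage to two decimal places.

3.83

At 10,710 units, contribution = 10,710 × £106.28 = £1,138,258.80.
Subtracting fixed costs: EBIT = £1,138,258.80 − £549,500 = £588,758.80. Interest = £291,828.00, so EBIT − I = £296,930.80.
DCL = contribution ÷ (EBIT − I) = £1,138,258.80 ÷ £296,930.80 = 3.8334.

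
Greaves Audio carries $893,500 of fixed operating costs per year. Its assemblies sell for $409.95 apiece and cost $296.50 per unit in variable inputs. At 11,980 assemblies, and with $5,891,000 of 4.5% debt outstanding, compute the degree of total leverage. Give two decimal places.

6.78

At 11,980 units, contribution = 11,980 × $113.45 = $1,359,131.00.
Subtracting fixed costs: EBIT = $1,359,131.00 − $893,500 = $465,631.00. Interest = $265,095.00.
DOL = $1,359,131.00 ÷ $465,631.00 = 2.9189; DFL = $465,631.00 ÷ $200,536.00 = 2.3219.
DCL = DOL × DFL = 2.9189 × 2.3219 = 6.7774.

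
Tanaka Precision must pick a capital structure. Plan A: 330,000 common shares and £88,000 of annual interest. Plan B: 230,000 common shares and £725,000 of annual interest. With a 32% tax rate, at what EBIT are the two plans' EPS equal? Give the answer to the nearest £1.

Set EPS_A = EPS_B: (EBIT − £88,000)(1 − 0.32) ÷ 330,000 = (EBIT − £725,000)(1 − 0.32) ÷ 230,000.
The (1 − t) factor cancels: (EBIT − 88,000) × 230,000 = (EBIT − 725,000) × 330,000.
EBIT × (330,000 − 230,000) = 725,000 × 330,000 − 88,000 × 230,000 = 219,010,000,000, so EBIT = 219,010,000,000 ÷ 100,000 = 2,190,100.00.

£2,190,100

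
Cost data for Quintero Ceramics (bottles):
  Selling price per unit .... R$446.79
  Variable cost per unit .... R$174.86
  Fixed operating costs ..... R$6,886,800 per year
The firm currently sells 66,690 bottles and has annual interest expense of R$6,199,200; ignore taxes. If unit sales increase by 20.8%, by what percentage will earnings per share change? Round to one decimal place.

+74.7%

Total contribution margin = 66,690 × R$271.93 = R$18,135,011.70.
Subtracting fixed costs: EBIT = R$18,135,011.70 − R$6,886,800 = R$11,248,211.70.
After interest of R$6,199,200.00, pre-tax earnings = R$5,049,011.70.
Degree of combined leverage = contribution ÷ (EBIT − I) = R$18,135,011.70 ÷ R$5,049,011.70 = 3.5918.
%ΔEPS = DCL × %ΔSales = 3.5918 × +20.8% = +74.7%.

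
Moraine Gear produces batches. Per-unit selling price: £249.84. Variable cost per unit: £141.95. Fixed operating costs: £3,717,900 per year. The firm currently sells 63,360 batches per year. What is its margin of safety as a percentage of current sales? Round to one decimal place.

Contribution margin per unit = £249.84 − £141.95 = £107.89. Break-even units = £3,717,900 ÷ £107.89 = 34,460.10; break-even revenue = 34,460.10 × £249.84 = £8,609,510.95.
Actual sales revenue = 63,360 × £249.84 = £15,829,862.40.
Margin of safety = (£15,829,862.40 − £8,609,510.95) ÷ £15,829,862.40 = 45.6%.

45.6%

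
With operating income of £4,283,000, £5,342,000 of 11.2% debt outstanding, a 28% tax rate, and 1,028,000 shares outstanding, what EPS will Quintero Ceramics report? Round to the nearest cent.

£2.58

Pre-tax income = £4,283,000 − £598,304.00 = £3,684,696.00.
After tax at 28%: net income = £3,684,696.00 × 0.72 = £2,652,981.12.
Per share: £2,652,981.12 / 1,028,000 shares = £2.58.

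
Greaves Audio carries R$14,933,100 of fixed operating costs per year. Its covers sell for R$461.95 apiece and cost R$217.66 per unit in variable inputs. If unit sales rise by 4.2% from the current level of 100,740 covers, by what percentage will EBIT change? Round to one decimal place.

+10.7%

Total contribution margin = 100,740 × R$244.29 = R$24,609,774.60.
EBIT = R$24,609,774.60 − R$14,933,100 = R$9,676,674.60.
So DOL = total CM / EBIT = R$24,609,774.60 / R$9,676,674.60 = 2.5432.
Operating income changes by 2.5432 × +4.2% = +10.7%.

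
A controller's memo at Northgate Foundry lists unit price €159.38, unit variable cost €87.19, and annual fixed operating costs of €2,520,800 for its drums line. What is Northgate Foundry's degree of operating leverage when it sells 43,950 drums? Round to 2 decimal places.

At 43,950 units, contribution = 43,950 × €72.19 = €3,172,750.50.
Operating income = contribution − fixed costs = €3,172,750.50 − €2,520,800 = €651,950.50.
So DOL = total CM / EBIT = €3,172,750.50 / €651,950.50 = 4.8666.

4.87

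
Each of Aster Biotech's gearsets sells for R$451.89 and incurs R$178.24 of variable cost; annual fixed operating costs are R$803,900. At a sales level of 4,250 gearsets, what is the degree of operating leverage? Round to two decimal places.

3.24

Total contribution margin = 4,250 × R$273.65 = R$1,163,012.50.
EBIT = R$1,163,012.50 − R$803,900 = R$359,112.50.
Degree of operating leverage = R$1,163,012.50 / R$359,112.50 = 3.2386.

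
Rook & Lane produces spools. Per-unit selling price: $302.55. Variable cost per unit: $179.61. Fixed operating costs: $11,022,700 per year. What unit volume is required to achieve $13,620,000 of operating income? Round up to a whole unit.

Each unit contributes $302.55 − $179.61 = $122.94.
Need Q such that Q × $122.94 − $11,022,700 = $13,620,000, i.e. Q = $24,642,700 / $122.94 = 200,444.93 → 200,445.

200,445 spools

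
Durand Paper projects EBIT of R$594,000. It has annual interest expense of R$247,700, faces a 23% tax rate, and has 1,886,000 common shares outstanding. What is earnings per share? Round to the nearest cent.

R$0.14

Interest = R$247,700.00, so EBT = R$594,000 − R$247,700.00 = R$346,300.00.
After tax at 23%: net income = R$346,300.00 × 0.77 = R$266,651.00.
Per share: R$266,651.00 / 1,886,000 shares = R$0.14.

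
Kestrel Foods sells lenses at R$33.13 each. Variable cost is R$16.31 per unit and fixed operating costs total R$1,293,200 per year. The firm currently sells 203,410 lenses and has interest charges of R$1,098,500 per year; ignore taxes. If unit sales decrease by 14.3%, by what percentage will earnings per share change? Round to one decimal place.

-47.5%

Contribution at this volume is 203,410 × R$16.82 = R$3,421,356.20.
Subtracting fixed costs: EBIT = R$3,421,356.20 − R$1,293,200 = R$2,128,156.20.
After interest of R$1,098,500.00, pre-tax earnings = R$1,029,656.20.
DCL = total CM / (EBIT − I) = R$3,421,356.20 / R$1,029,656.20 = 3.3228.
EPS therefore changes by 3.3228 × (-14.3%) = -47.5%.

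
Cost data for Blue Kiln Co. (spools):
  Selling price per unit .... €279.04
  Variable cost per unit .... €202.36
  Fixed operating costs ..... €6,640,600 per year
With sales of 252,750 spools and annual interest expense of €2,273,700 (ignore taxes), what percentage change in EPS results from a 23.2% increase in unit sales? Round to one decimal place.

At 252,750 units, contribution = 252,750 × €76.68 = €19,380,870.00.
EBIT = €19,380,870.00 − €6,640,600 = €12,740,270.00.
Interest = €2,273,700.00, so EBIT − I = €10,466,570.00.
DCL = total CM / (EBIT − I) = €19,380,870.00 / €10,466,570.00 = 1.8517.
EPS therefore changes by 1.8517 × (+23.2%) = +43.0%.

+43.0%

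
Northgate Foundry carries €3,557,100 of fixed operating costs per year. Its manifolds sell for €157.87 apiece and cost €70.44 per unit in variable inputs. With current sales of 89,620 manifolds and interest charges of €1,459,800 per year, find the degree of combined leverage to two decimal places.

Total contribution margin = 89,620 × €87.43 = €7,835,476.60.
Operating income = contribution − fixed costs = €7,835,476.60 − €3,557,100 = €4,278,376.60. Interest = €1,459,800.00, so EBIT − I = €2,818,576.60.
Degree of total leverage = total CM / (EBIT − interest) = €7,835,476.60 / €2,818,576.60 = 2.7799.

2.78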